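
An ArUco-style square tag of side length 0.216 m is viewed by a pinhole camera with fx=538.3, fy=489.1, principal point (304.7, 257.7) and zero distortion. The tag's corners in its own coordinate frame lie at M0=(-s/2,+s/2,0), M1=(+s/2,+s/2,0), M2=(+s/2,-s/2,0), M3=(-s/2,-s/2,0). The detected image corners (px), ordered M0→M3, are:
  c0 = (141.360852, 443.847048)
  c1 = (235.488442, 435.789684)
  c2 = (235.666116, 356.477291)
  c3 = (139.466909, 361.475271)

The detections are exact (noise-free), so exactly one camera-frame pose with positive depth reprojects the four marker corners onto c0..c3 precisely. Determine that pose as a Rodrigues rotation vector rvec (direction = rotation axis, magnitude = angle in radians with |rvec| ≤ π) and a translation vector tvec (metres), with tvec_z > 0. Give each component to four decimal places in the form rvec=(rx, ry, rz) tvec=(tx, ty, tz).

rvec=(0.1258, -0.2315, 0.0034) tvec=(-0.2688, 0.3631, 1.2501)

Intrinsics K: fx=538.3, fy=489.1, cx=304.7, cy=257.7
Marker side s = 0.216 m; corners in marker frame (Z=0):
  M0 = (-0.1080, +0.1080, 0)
  M1 = (+0.1080, +0.1080, 0)
  M2 = (+0.1080, -0.1080, 0)
  M3 = (-0.1080, -0.1080, 0)
Detected image corners:
  c0 = (141.360852, 443.847048) px
  c1 = (235.488442, 435.789684) px
  c2 = (235.666116, 356.477291) px
  c3 = (139.466909, 361.475271) px
Planar DLT: solve 8×8 A·h = b for H (H[2,2]=1):
  H  [+474.96222 +22.51407 +188.94165]
  H  [+42.87621 +413.72127 +399.76550]
  H  [+0.18321 +0.09913 +1.00000]
B = K⁻¹H; ‖b₁‖=0.799947, ‖b₂‖=0.799947; λ = 2/(‖b₁‖+‖b₂‖) = 1.250083, sign → tz>0 ⇒ λ=+1.250083
r₁ = λ·B[:,0] = (+0.97336,-0.01108,+0.22903); r₂ = λ·B[:,1] = (-0.01786,+0.99213,+0.12392)
r₃ = r₁×r₂ = (-0.22860,-0.12471,+0.96550); SVD([r₁ r₂ r₃]) → R = UVᵀ:
  R  [+0.97336 -0.01786 -0.22860]
  R  [-0.01108 +0.99213 -0.12471]
  R  [+0.22903 +0.12392 +0.96550]
t = (-0.26882, +0.36310, +1.25008) m
tr R = 2.930989; θ = arccos((tr R − 1)/2) = 0.263461 rad = 15.095°
axis k = ((R−Rᵀ)₃₂, (R−Rᵀ)₁₃, (R−Rᵀ)₂₁) / (2 sinθ) = (+0.477361, -0.878611, +0.013012)
rvec = θ·k = (+0.125766, -0.231479, +0.003428)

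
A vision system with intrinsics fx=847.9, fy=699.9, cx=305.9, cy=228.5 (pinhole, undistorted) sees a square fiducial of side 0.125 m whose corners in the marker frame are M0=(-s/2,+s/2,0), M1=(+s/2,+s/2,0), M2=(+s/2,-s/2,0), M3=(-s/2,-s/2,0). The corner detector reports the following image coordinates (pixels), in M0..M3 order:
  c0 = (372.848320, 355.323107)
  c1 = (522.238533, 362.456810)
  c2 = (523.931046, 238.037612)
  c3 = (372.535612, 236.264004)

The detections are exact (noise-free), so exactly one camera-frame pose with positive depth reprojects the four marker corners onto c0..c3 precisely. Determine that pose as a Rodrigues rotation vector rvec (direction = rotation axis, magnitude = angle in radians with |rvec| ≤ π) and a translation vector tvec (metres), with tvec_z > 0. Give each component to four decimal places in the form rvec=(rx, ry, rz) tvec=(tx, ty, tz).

rvec=(0.0754, 0.2565, 0.0016) tvec=(0.1178, 0.0710, 0.7116)

Intrinsics K: fx=847.9, fy=699.9, cx=305.9, cy=228.5
Marker side s = 0.125 m; corners in marker frame (Z=0):
  M0 = (-0.0625, +0.0625, 0)
  M1 = (+0.0625, +0.0625, 0)
  M2 = (+0.0625, -0.0625, 0)
  M3 = (-0.0625, -0.0625, 0)
Detected image corners:
  c0 = (372.848320, 355.323107) px
  c1 = (522.238533, 362.456810) px
  c2 = (523.931046, 238.037612) px
  c3 = (372.535612, 236.264004) px
Planar DLT: solve 8×8 A·h = b for H (H[2,2]=1):
  H  [+1043.60709 +41.70205 +446.21263]
  H  [-70.34828 +1004.73783 +298.37041]
  H  [-0.35608 +0.10503 +1.00000]
B = K⁻¹H; ‖b₁‖=1.405231, ‖b₂‖=1.405231; λ = 2/(‖b₁‖+‖b₂‖) = 0.711627, sign → tz>0 ⇒ λ=+0.711627
r₁ = λ·B[:,0] = (+0.96730,+0.01120,-0.25339); r₂ = λ·B[:,1] = (+0.00803,+0.99717,+0.07474)
r₃ = r₁×r₂ = (+0.25351,-0.07434,+0.96447); SVD([r₁ r₂ r₃]) → R = UVᵀ:
  R  [+0.96730 +0.00803 +0.25351]
  R  [+0.01120 +0.99717 -0.07434]
  R  [-0.25339 +0.07474 +0.96447]
t = (+0.11776, +0.07104, +0.71163) m
tr R = 2.928940; θ = arccos((tr R − 1)/2) = 0.267367 rad = 15.319°
axis k = ((R−Rᵀ)₃₂, (R−Rᵀ)₁₃, (R−Rᵀ)₂₁) / (2 sinθ) = (+0.282141, +0.959354, +0.005991)
rvec = θ·k = (+0.075435, +0.256499, +0.001602)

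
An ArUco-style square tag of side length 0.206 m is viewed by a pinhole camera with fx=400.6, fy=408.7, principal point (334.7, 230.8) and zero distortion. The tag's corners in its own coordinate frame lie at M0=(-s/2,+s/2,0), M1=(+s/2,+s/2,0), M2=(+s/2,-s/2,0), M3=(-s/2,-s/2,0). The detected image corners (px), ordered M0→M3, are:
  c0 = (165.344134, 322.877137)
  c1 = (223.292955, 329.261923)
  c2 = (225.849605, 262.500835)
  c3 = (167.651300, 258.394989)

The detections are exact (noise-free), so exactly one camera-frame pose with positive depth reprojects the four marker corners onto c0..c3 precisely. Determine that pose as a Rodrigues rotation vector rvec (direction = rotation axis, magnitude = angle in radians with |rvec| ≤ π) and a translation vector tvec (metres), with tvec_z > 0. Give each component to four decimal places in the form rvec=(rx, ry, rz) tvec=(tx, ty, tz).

rvec=(0.0127, 0.2191, 0.0455) tvec=(-0.4458, 0.1954, 1.2785)

Intrinsics K: fx=400.6, fy=408.7, cx=334.7, cy=230.8
Marker side s = 0.206 m; corners in marker frame (Z=0):
  M0 = (-0.1030, +0.1030, 0)
  M1 = (+0.1030, +0.1030, 0)
  M2 = (+0.1030, -0.1030, 0)
  M3 = (-0.1030, -0.1030, 0)
Detected image corners:
  c0 = (165.344134, 322.877137) px
  c1 = (223.292955, 329.261923) px
  c2 = (225.849605, 262.500835) px
  c3 = (167.651300, 258.394989) px
Planar DLT: solve 8×8 A·h = b for H (H[2,2]=1):
  H  [+248.73059 -9.10646 +195.02529]
  H  [-24.29075 +322.48677 +293.25935]
  H  [-0.16968 +0.01375 +1.00000]
B = K⁻¹H; ‖b₁‖=0.782161, ‖b₂‖=0.782161; λ = 2/(‖b₁‖+‖b₂‖) = 1.278510, sign → tz>0 ⇒ λ=+1.278510
r₁ = λ·B[:,0] = (+0.97508,+0.04652,-0.21694); r₂ = λ·B[:,1] = (-0.04375,+0.99889,+0.01758)
r₃ = r₁×r₂ = (+0.21752,-0.00765,+0.97603); SVD([r₁ r₂ r₃]) → R = UVᵀ:
  R  [+0.97508 -0.04375 +0.21752]
  R  [+0.04652 +0.99889 -0.00765]
  R  [-0.21694 +0.01758 +0.97603]
t = (-0.44577, +0.19539, +1.27851) m
tr R = 2.949989; θ = arccos((tr R − 1)/2) = 0.224100 rad = 12.840°
axis k = ((R−Rᵀ)₃₂, (R−Rᵀ)₁₃, (R−Rᵀ)₂₁) / (2 sinθ) = (+0.056758, +0.977510, +0.203109)
rvec = θ·k = (+0.012719, +0.219060, +0.045517)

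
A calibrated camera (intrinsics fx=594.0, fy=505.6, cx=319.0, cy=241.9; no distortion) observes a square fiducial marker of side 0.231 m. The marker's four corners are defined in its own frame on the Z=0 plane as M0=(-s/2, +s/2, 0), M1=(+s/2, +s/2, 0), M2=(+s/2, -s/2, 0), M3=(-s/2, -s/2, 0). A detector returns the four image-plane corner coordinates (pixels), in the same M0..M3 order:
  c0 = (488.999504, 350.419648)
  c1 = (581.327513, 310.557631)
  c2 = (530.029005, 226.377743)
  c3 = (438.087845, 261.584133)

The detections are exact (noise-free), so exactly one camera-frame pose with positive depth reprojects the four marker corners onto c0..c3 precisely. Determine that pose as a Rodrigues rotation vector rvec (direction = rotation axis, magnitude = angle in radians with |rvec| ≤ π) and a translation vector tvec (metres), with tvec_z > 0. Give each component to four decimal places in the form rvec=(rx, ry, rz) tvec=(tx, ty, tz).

rvec=(-0.1929, -0.1925, -0.4103) tvec=(0.3968, 0.1081, 1.2326)

Intrinsics K: fx=594.0, fy=505.6, cx=319.0, cy=241.9
Marker side s = 0.231 m; corners in marker frame (Z=0):
  M0 = (-0.1155, +0.1155, 0)
  M1 = (+0.1155, +0.1155, 0)
  M2 = (+0.1155, -0.1155, 0)
  M3 = (-0.1155, -0.1155, 0)
Detected image corners:
  c0 = (488.999504, 350.419648) px
  c1 = (581.327513, 310.557631) px
  c2 = (530.029005, 226.377743) px
  c3 = (438.087845, 261.584133) px
Planar DLT: solve 8×8 A·h = b for H (H[2,2]=1):
  H  [+491.29651 +160.70489 +510.22565]
  H  [-110.23542 +340.15474 +286.24798]
  H  [+0.18143 -0.11881 +1.00000]
B = K⁻¹H; ‖b₁‖=0.811326, ‖b₂‖=0.811326; λ = 2/(‖b₁‖+‖b₂‖) = 1.232551, sign → tz>0 ⇒ λ=+1.232551
r₁ = λ·B[:,0] = (+0.89935,-0.37572,+0.22362); r₂ = λ·B[:,1] = (+0.41211,+0.89929,-0.14644)
r₃ = r₁×r₂ = (-0.14608,+0.22385,+0.96361); SVD([r₁ r₂ r₃]) → R = UVᵀ:
  R  [+0.89935 +0.41211 -0.14608]
  R  [-0.37572 +0.89929 +0.22385]
  R  [+0.22362 -0.14644 +0.96361]
t = (+0.39679, +0.10811, +1.23255) m
tr R = 2.762254; θ = arccos((tr R − 1)/2) = 0.492556 rad = 28.221°
axis k = ((R−Rᵀ)₃₂, (R−Rᵀ)₁₃, (R−Rᵀ)₂₁) / (2 sinθ) = (-0.391530, -0.390897, -0.833009)
rvec = θ·k = (-0.192850, -0.192539, -0.410303)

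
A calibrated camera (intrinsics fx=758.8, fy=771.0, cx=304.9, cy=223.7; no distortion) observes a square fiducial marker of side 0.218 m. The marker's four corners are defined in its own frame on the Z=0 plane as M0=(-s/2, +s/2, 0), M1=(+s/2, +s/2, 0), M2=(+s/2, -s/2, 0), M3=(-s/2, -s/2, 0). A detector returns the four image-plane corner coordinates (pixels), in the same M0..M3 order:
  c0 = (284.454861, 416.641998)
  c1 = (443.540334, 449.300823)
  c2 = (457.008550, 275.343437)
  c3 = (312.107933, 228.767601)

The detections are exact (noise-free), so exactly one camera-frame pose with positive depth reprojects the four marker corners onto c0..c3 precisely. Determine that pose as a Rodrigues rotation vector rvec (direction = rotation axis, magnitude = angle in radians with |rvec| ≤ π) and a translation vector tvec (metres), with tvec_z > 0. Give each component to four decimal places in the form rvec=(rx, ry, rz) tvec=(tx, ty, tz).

rvec=(-0.3060, -0.4560, 0.2233) tvec=(0.0884, 0.1377, 0.9144)

Intrinsics K: fx=758.8, fy=771.0, cx=304.9, cy=223.7
Marker side s = 0.218 m; corners in marker frame (Z=0):
  M0 = (-0.1090, +0.1090, 0)
  M1 = (+0.1090, +0.1090, 0)
  M2 = (+0.1090, -0.1090, 0)
  M3 = (-0.1090, -0.1090, 0)
Detected image corners:
  c0 = (284.454861, 416.641998) px
  c1 = (443.540334, 449.300823) px
  c2 = (457.008550, 275.343437) px
  c3 = (312.107933, 228.767601) px
Planar DLT: solve 8×8 A·h = b for H (H[2,2]=1):
  H  [+858.25452 -231.04335 +378.28503]
  H  [+331.58664 +701.84805 +339.80755]
  H  [+0.43377 -0.36942 +1.00000]
B = K⁻¹H; ‖b₁‖=1.093671, ‖b₂‖=1.093671; λ = 2/(‖b₁‖+‖b₂‖) = 0.914352, sign → tz>0 ⇒ λ=+0.914352
r₁ = λ·B[:,0] = (+0.87483,+0.27816,+0.39661); r₂ = λ·B[:,1] = (-0.14268,+0.93035,-0.33778)
r₃ = r₁×r₂ = (-0.46295,+0.23891,+0.85358); SVD([r₁ r₂ r₃]) → R = UVᵀ:
  R  [+0.87483 -0.14268 -0.46295]
  R  [+0.27816 +0.93035 +0.23891]
  R  [+0.39661 -0.33778 +0.85358]
t = (+0.08843, +0.13770, +0.91435) m
tr R = 2.658755; θ = arccos((tr R − 1)/2) = 0.592804 rad = 33.965°
axis k = ((R−Rᵀ)₃₂, (R−Rᵀ)₁₃, (R−Rᵀ)₂₁) / (2 sinθ) = (-0.516114, -0.769267, +0.376635)
rvec = θ·k = (-0.305954, -0.456024, +0.223270)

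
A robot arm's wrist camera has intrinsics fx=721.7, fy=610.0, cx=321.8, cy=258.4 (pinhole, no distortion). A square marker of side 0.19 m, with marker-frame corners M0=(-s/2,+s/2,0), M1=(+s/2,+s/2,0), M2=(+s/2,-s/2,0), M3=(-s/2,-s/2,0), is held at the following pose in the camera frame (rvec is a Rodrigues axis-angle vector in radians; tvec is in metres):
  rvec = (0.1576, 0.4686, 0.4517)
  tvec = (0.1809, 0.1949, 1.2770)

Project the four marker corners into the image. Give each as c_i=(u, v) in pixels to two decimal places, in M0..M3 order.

c0=(358.94, 366.07) c1=(447.63, 414.26) c2=(495.73, 335.45) c3=(400.97, 290.15)

Intrinsics K: fx=721.7, fy=610.0, cx=321.8, cy=258.4
Marker side s = 0.19 m; corners in marker frame (Z=0):
  M0 = (-0.0950, +0.0950, 0)
  M1 = (+0.0950, +0.0950, 0)
  M2 = (+0.0950, -0.0950, 0)
  M3 = (-0.0950, -0.0950, 0)
rvec = (0.1576, 0.4686, 0.4517), |rvec| = θ = 0.66967 rad = 38.369°
Rodrigues: sinθ=0.62073, 1−cosθ=0.21597; R = I + sinθ·[k]× + (1−cosθ)·[k]×²:
    [+0.79599 -0.38312 +0.46864]
    [+0.45425 +0.88978 -0.04415]
    [-0.40007 +0.24802 +0.88229]
t = (0.1809, 0.1949, 1.2770) m
M0: Pc = R·M0+t = (+0.06888, +0.23627, +1.33857); u = 721.7·(+0.06888)/1.33857 + 321.8 = 358.9396, v = 610.0·(+0.23627)/1.33857 + 258.4 = 366.0730
M1: Pc = R·M1+t = (+0.22012, +0.32258, +1.26256); u = 721.7·(+0.22012)/1.26256 + 321.8 = 447.6260, v = 610.0·(+0.32258)/1.26256 + 258.4 = 414.2551
M2: Pc = R·M2+t = (+0.29292, +0.15353, +1.21543); u = 721.7·(+0.29292)/1.21543 + 321.8 = 495.7276, v = 610.0·(+0.15353)/1.21543 + 258.4 = 335.4511
M3: Pc = R·M3+t = (+0.14168, +0.06722, +1.29144); u = 721.7·(+0.14168)/1.29144 + 321.8 = 400.9739, v = 610.0·(+0.06722)/1.29144 + 258.4 = 290.1492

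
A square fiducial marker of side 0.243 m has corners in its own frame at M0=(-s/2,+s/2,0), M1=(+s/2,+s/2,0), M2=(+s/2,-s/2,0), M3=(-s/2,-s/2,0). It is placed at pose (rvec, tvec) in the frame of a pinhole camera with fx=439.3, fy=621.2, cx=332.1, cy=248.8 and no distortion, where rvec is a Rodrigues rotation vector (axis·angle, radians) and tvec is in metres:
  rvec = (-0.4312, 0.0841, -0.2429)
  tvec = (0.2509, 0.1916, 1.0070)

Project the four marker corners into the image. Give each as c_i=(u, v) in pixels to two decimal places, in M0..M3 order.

Intrinsics K: fx=439.3, fy=621.2, cx=332.1, cy=248.8
Marker side s = 0.243 m; corners in marker frame (Z=0):
  M0 = (-0.1215, +0.1215, 0)
  M1 = (+0.1215, +0.1215, 0)
  M2 = (+0.1215, -0.1215, 0)
  M3 = (-0.1215, -0.1215, 0)
rvec = (-0.4312, 0.0841, -0.2429), |rvec| = θ = 0.50200 rad = 28.763°
Rodrigues: sinθ=0.48118, 1−cosθ=0.12338; R = I + sinθ·[k]× + (1−cosθ)·[k]×²:
    [+0.96765 +0.21507 +0.13189]
    [-0.25058 +0.88008 +0.40331]
    [-0.02933 -0.42332 +0.90551]
t = (0.2509, 0.1916, 1.0070) m
M0: Pc = R·M0+t = (+0.15946, +0.32898, +0.95913); u = 439.3·(+0.15946)/0.95913 + 332.1 = 405.1364, v = 621.2·(+0.32898)/0.95913 + 248.8 = 461.8675
M1: Pc = R·M1+t = (+0.39460, +0.26808, +0.95200); u = 439.3·(+0.39460)/0.95200 + 332.1 = 514.1878, v = 621.2·(+0.26808)/0.95200 + 248.8 = 423.7303
M2: Pc = R·M2+t = (+0.34234, +0.05422, +1.05487); u = 439.3·(+0.34234)/1.05487 + 332.1 = 474.6668, v = 621.2·(+0.05422)/1.05487 + 248.8 = 280.7321
M3: Pc = R·M3+t = (+0.10720, +0.11512, +1.06200); u = 439.3·(+0.10720)/1.06200 + 332.1 = 376.4434, v = 621.2·(+0.11512)/1.06200 + 248.8 = 316.1351

c0=(405.14, 461.87) c1=(514.19, 423.73) c2=(474.67, 280.73) c3=(376.44, 316.14)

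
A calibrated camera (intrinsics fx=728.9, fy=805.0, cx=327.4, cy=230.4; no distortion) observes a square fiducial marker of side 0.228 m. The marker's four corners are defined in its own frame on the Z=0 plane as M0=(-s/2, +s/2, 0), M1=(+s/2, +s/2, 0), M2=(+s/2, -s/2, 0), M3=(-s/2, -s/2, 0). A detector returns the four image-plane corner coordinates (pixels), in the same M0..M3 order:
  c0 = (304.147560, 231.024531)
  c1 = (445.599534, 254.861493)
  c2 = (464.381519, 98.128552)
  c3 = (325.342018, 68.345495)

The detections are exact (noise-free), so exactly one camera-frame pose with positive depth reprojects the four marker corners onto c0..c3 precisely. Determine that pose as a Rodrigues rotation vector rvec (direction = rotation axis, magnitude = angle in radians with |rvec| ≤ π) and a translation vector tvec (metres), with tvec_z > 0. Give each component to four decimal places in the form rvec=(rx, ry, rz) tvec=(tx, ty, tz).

Intrinsics K: fx=728.9, fy=805.0, cx=327.4, cy=230.4
Marker side s = 0.228 m; corners in marker frame (Z=0):
  M0 = (-0.1140, +0.1140, 0)
  M1 = (+0.1140, +0.1140, 0)
  M2 = (+0.1140, -0.1140, 0)
  M3 = (-0.1140, -0.1140, 0)
Detected image corners:
  c0 = (304.147560, 231.024531) px
  c1 = (445.599534, 254.861493) px
  c2 = (464.381519, 98.128552) px
  c3 = (325.342018, 68.345495) px
Planar DLT: solve 8×8 A·h = b for H (H[2,2]=1):
  H  [+681.22157 -107.17446 +386.29948]
  H  [+145.69049 +691.89935 +162.88879]
  H  [+0.17185 -0.05095 +1.00000]
B = K⁻¹H; ‖b₁‖=0.884328, ‖b₂‖=0.884328; λ = 2/(‖b₁‖+‖b₂‖) = 1.130803, sign → tz>0 ⇒ λ=+1.130803
r₁ = λ·B[:,0] = (+0.96955,+0.14904,+0.19433); r₂ = λ·B[:,1] = (-0.14039,+0.98842,-0.05762)
r₃ = r₁×r₂ = (-0.20066,+0.02858,+0.97924); SVD([r₁ r₂ r₃]) → R = UVᵀ:
  R  [+0.96955 -0.14039 -0.20066]
  R  [+0.14904 +0.98842 +0.02858]
  R  [+0.19433 -0.05762 +0.97924]
t = (+0.09138, -0.09483, +1.13080) m
tr R = 2.937210; θ = arccos((tr R − 1)/2) = 0.251239 rad = 14.395°
axis k = ((R−Rᵀ)₃₂, (R−Rᵀ)₁₃, (R−Rᵀ)₂₁) / (2 sinθ) = (-0.173371, -0.794421, +0.582098)
rvec = θ·k = (-0.043558, -0.199590, +0.146246)

rvec=(-0.0436, -0.1996, 0.1462) tvec=(0.0914, -0.0948, 1.1308)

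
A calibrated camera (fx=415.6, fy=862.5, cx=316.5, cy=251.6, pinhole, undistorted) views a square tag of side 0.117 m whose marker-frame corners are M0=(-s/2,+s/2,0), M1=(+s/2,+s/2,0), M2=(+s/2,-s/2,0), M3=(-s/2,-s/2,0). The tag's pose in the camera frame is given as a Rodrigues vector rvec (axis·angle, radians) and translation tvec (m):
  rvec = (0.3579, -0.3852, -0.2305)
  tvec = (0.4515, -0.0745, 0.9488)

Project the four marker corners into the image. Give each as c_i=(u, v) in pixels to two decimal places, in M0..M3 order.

Intrinsics K: fx=415.6, fy=862.5, cx=316.5, cy=251.6
Marker side s = 0.117 m; corners in marker frame (Z=0):
  M0 = (-0.0585, +0.0585, 0)
  M1 = (+0.0585, +0.0585, 0)
  M2 = (+0.0585, -0.0585, 0)
  M3 = (-0.0585, -0.0585, 0)
rvec = (0.3579, -0.3852, -0.2305), |rvec| = θ = 0.57411 rad = 32.894°
Rodrigues: sinθ=0.54309, 1−cosθ=0.16032; R = I + sinθ·[k]× + (1−cosθ)·[k]×²:
    [+0.90198 +0.15099 -0.40451]
    [-0.28510 +0.91185 -0.29537]
    [+0.32426 +0.38175 +0.86552]
t = (0.4515, -0.0745, 0.9488) m
M0: Pc = R·M0+t = (+0.40757, -0.00448, +0.95216); u = 415.6·(+0.40757)/0.95216 + 316.5 = 494.3946, v = 862.5·(-0.00448)/0.95216 + 251.6 = 247.5435
M1: Pc = R·M1+t = (+0.51310, -0.03784, +0.99010); u = 415.6·(+0.51310)/0.99010 + 316.5 = 531.8757, v = 862.5·(-0.03784)/0.99010 + 251.6 = 218.6408
M2: Pc = R·M2+t = (+0.49543, -0.14452, +0.94544); u = 415.6·(+0.49543)/0.94544 + 316.5 = 534.2851, v = 862.5·(-0.14452)/0.94544 + 251.6 = 119.7561
M3: Pc = R·M3+t = (+0.38990, -0.11116, +0.90750); u = 415.6·(+0.38990)/0.90750 + 316.5 = 495.0601, v = 862.5·(-0.11116)/0.90750 + 251.6 = 145.9475

c0=(494.39, 247.54) c1=(531.88, 218.64) c2=(534.29, 119.76) c3=(495.06, 145.95)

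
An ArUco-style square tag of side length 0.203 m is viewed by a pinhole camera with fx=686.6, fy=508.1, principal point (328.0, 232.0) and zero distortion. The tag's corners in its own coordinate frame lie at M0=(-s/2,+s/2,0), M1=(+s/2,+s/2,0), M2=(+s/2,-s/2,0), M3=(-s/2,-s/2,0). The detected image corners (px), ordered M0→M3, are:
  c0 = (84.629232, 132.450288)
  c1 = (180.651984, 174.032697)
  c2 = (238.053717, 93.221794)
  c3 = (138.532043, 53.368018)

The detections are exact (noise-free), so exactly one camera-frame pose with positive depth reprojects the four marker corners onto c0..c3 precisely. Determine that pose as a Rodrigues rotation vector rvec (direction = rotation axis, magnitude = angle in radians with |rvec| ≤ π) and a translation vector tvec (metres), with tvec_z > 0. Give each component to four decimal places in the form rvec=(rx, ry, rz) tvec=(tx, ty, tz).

Intrinsics K: fx=686.6, fy=508.1, cx=328.0, cy=232.0
Marker side s = 0.203 m; corners in marker frame (Z=0):
  M0 = (-0.1015, +0.1015, 0)
  M1 = (+0.1015, +0.1015, 0)
  M2 = (+0.1015, -0.1015, 0)
  M3 = (-0.1015, -0.1015, 0)
Detected image corners:
  c0 = (84.629232, 132.450288) px
  c1 = (180.651984, 174.032697) px
  c2 = (238.053717, 93.221794) px
  c3 = (138.532043, 53.368018) px
Planar DLT: solve 8×8 A·h = b for H (H[2,2]=1):
  H  [+457.13792 -259.62768 +159.45838]
  H  [+183.38309 +403.91603 +113.31752]
  H  [-0.15218 +0.08967 +1.00000]
B = K⁻¹H; ‖b₁‖=0.868211, ‖b₂‖=0.868211; λ = 2/(‖b₁‖+‖b₂‖) = 1.151794, sign → tz>0 ⇒ λ=+1.151794
r₁ = λ·B[:,0] = (+0.85060,+0.49574,-0.17528); r₂ = λ·B[:,1] = (-0.48487,+0.86847,+0.10328)
r₃ = r₁×r₂ = (+0.20342,-0.00286,+0.97909); SVD([r₁ r₂ r₃]) → R = UVᵀ:
  R  [+0.85060 -0.48487 +0.20342]
  R  [+0.49574 +0.86847 -0.00286]
  R  [-0.17528 +0.10328 +0.97909]
t = (-0.28273, -0.26904, +1.15179) m
tr R = 2.698152; θ = arccos((tr R − 1)/2) = 0.556562 rad = 31.889°
axis k = ((R−Rᵀ)₃₂, (R−Rᵀ)₁₃, (R−Rᵀ)₂₁) / (2 sinθ) = (+0.100454, +0.358441, +0.928132)
rvec = θ·k = (+0.055909, +0.199495, +0.516563)

rvec=(0.0559, 0.1995, 0.5166) tvec=(-0.2827, -0.2690, 1.1518)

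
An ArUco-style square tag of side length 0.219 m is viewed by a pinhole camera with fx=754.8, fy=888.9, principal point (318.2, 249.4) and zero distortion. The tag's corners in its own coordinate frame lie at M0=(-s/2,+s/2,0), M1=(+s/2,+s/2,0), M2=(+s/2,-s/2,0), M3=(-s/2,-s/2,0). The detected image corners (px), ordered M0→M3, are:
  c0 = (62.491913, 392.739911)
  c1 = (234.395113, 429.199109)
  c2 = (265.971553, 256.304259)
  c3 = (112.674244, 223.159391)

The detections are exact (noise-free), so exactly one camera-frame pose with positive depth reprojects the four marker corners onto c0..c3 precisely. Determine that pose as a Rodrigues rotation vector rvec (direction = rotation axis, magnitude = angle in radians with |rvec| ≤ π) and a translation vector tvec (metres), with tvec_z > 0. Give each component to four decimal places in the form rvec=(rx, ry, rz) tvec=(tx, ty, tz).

Intrinsics K: fx=754.8, fy=888.9, cx=318.2, cy=249.4
Marker side s = 0.219 m; corners in marker frame (Z=0):
  M0 = (-0.1095, +0.1095, 0)
  M1 = (+0.1095, +0.1095, 0)
  M2 = (+0.1095, -0.1095, 0)
  M3 = (-0.1095, -0.1095, 0)
Detected image corners:
  c0 = (62.491913, 392.739911) px
  c1 = (234.395113, 429.199109) px
  c2 = (265.971553, 256.304259) px
  c3 = (112.674244, 223.159391) px
Planar DLT: solve 8×8 A·h = b for H (H[2,2]=1):
  H  [+742.91826 -274.10676 +170.19396]
  H  [+163.99742 +613.31214 +320.52434]
  H  [+0.01695 -0.51824 +1.00000]
B = K⁻¹H; ‖b₁‖=0.993653, ‖b₂‖=0.993653; λ = 2/(‖b₁‖+‖b₂‖) = 1.006387, sign → tz>0 ⇒ λ=+1.006387
r₁ = λ·B[:,0] = (+0.98336,+0.18089,+0.01705); r₂ = λ·B[:,1] = (-0.14560,+0.84071,-0.52155)
r₃ = r₁×r₂ = (-0.10868,+0.51038,+0.85305); SVD([r₁ r₂ r₃]) → R = UVᵀ:
  R  [+0.98336 -0.14560 -0.10868]
  R  [+0.18089 +0.84071 +0.51038]
  R  [+0.01705 -0.52155 +0.85305]
t = (-0.19734, +0.08052, +1.00639) m
tr R = 2.677113; θ = arccos((tr R − 1)/2) = 0.576168 rad = 33.012°
axis k = ((R−Rᵀ)₃₂, (R−Rᵀ)₁₃, (R−Rᵀ)₂₁) / (2 sinθ) = (-0.947050, -0.115392, +0.299635)
rvec = θ·k = (-0.545660, -0.066485, +0.172640)

rvec=(-0.5457, -0.0665, 0.1726) tvec=(-0.1973, 0.0805, 1.0064)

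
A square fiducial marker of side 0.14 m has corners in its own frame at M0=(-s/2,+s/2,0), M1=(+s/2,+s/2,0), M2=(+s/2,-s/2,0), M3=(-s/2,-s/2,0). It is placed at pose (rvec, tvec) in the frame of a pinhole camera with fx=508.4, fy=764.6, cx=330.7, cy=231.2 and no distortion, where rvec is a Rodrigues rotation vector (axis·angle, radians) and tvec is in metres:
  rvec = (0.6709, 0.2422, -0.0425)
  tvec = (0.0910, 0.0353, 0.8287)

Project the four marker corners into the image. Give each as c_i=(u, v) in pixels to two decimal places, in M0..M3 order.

Intrinsics K: fx=508.4, fy=764.6, cx=330.7, cy=231.2
Marker side s = 0.14 m; corners in marker frame (Z=0):
  M0 = (-0.0700, +0.0700, 0)
  M1 = (+0.0700, +0.0700, 0)
  M2 = (+0.0700, -0.0700, 0)
  M3 = (-0.0700, -0.0700, 0)
rvec = (0.6709, 0.2422, -0.0425), |rvec| = θ = 0.71454 rad = 40.940°
Rodrigues: sinθ=0.65527, 1−cosθ=0.24461; R = I + sinθ·[k]× + (1−cosθ)·[k]×²:
    [+0.97103 +0.11682 +0.20845]
    [+0.03887 +0.78350 -0.62018]
    [-0.23577 +0.61032 +0.75626]
t = (0.0910, 0.0353, 0.8287) m
M0: Pc = R·M0+t = (+0.03121, +0.08742, +0.88793); u = 508.4·(+0.03121)/0.88793 + 330.7 = 348.5673, v = 764.6·(+0.08742)/0.88793 + 231.2 = 306.4811
M1: Pc = R·M1+t = (+0.16715, +0.09287, +0.85492); u = 508.4·(+0.16715)/0.85492 + 330.7 = 430.1000, v = 764.6·(+0.09287)/0.85492 + 231.2 = 314.2549
M2: Pc = R·M2+t = (+0.15079, -0.01682, +0.76947); u = 508.4·(+0.15079)/0.76947 + 330.7 = 430.3317, v = 764.6·(-0.01682)/0.76947 + 231.2 = 214.4830
M3: Pc = R·M3+t = (+0.01485, -0.02227, +0.80248); u = 508.4·(+0.01485)/0.80248 + 330.7 = 340.1082, v = 764.6·(-0.02227)/0.80248 + 231.2 = 209.9853

c0=(348.57, 306.48) c1=(430.10, 314.25) c2=(430.33, 214.48) c3=(340.11, 209.99)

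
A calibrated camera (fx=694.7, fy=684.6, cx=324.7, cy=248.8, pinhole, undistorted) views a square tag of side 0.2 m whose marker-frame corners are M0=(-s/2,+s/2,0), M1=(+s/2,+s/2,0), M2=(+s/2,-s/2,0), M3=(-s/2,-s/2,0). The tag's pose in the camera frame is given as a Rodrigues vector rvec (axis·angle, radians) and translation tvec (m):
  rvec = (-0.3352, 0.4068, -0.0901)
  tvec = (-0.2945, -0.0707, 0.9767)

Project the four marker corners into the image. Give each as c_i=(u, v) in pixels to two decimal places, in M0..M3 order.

c0=(52.50, 275.80) c1=(170.49, 254.98) c2=(178.42, 122.13) c3=(67.47, 151.07)

Intrinsics K: fx=694.7, fy=684.6, cx=324.7, cy=248.8
Marker side s = 0.2 m; corners in marker frame (Z=0):
  M0 = (-0.1000, +0.1000, 0)
  M1 = (+0.1000, +0.1000, 0)
  M2 = (+0.1000, -0.1000, 0)
  M3 = (-0.1000, -0.1000, 0)
rvec = (-0.3352, 0.4068, -0.0901), |rvec| = θ = 0.53476 rad = 30.639°
Rodrigues: sinθ=0.50963, 1−cosθ=0.13961; R = I + sinθ·[k]× + (1−cosθ)·[k]×²:
    [+0.91525 +0.01930 +0.40243]
    [-0.15244 +0.94118 +0.30156]
    [-0.37294 -0.33734 +0.86436]
t = (-0.2945, -0.0707, 0.9767) m
M0: Pc = R·M0+t = (-0.38410, +0.03866, +0.98026); u = 694.7·(-0.38410)/0.98026 + 324.7 = 52.4958, v = 684.6·(+0.03866)/0.98026 + 248.8 = 275.8010
M1: Pc = R·M1+t = (-0.20105, +0.00817, +0.90567); u = 694.7·(-0.20105)/0.90567 + 324.7 = 170.4868, v = 684.6·(+0.00817)/0.90567 + 248.8 = 254.9792
M2: Pc = R·M2+t = (-0.20490, -0.18006, +0.97314); u = 694.7·(-0.20490)/0.97314 + 324.7 = 178.4236, v = 684.6·(-0.18006)/0.97314 + 248.8 = 122.1271
M3: Pc = R·M3+t = (-0.38795, -0.14957, +1.04773); u = 694.7·(-0.38795)/1.04773 + 324.7 = 67.4656, v = 684.6·(-0.14957)/1.04773 + 248.8 = 151.0659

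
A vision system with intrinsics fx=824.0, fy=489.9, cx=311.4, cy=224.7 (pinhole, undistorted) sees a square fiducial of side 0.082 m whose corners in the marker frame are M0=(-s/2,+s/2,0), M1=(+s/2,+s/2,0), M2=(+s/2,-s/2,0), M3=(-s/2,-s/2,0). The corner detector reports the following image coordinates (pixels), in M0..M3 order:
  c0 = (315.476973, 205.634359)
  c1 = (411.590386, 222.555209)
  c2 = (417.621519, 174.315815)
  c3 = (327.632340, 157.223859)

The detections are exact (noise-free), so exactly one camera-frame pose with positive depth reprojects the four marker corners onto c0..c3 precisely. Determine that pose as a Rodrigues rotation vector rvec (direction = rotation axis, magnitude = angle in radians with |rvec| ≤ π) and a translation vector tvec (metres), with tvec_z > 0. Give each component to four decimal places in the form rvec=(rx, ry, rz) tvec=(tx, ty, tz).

Intrinsics K: fx=824.0, fy=489.9, cx=311.4, cy=224.7
Marker side s = 0.082 m; corners in marker frame (Z=0):
  M0 = (-0.0410, +0.0410, 0)
  M1 = (+0.0410, +0.0410, 0)
  M2 = (+0.0410, -0.0410, 0)
  M3 = (-0.0410, -0.0410, 0)
Detected image corners:
  c0 = (315.476973, 205.634359) px
  c1 = (411.590386, 222.555209) px
  c2 = (417.621519, 174.315815) px
  c3 = (327.632340, 157.223859) px
Planar DLT: solve 8×8 A·h = b for H (H[2,2]=1):
  H  [+1249.46657 -394.51987 +368.82471]
  H  [+267.22132 +442.71291 +189.27741]
  H  [+0.31481 -0.77187 +1.00000]
B = K⁻¹H; ‖b₁‖=1.487484, ‖b₂‖=1.487484; λ = 2/(‖b₁‖+‖b₂‖) = 0.672276, sign → tz>0 ⇒ λ=+0.672276
r₁ = λ·B[:,0] = (+0.93942,+0.26963,+0.21164); r₂ = λ·B[:,1] = (-0.12578,+0.84553,-0.51891)
r₃ = r₁×r₂ = (-0.31886,+0.46085,+0.82822); SVD([r₁ r₂ r₃]) → R = UVᵀ:
  R  [+0.93942 -0.12578 -0.31886]
  R  [+0.26963 +0.84553 +0.46085]
  R  [+0.21164 -0.51891 +0.82822]
t = (+0.04685, -0.04861, +0.67228) m
tr R = 2.613164; θ = arccos((tr R − 1)/2) = 0.632450 rad = 36.237°
axis k = ((R−Rᵀ)₃₂, (R−Rᵀ)₁₃, (R−Rᵀ)₂₁) / (2 sinθ) = (-0.828728, -0.448724, +0.334451)
rvec = θ·k = (-0.524129, -0.283795, +0.211524)

rvec=(-0.5241, -0.2838, 0.2115) tvec=(0.0469, -0.0486, 0.6723)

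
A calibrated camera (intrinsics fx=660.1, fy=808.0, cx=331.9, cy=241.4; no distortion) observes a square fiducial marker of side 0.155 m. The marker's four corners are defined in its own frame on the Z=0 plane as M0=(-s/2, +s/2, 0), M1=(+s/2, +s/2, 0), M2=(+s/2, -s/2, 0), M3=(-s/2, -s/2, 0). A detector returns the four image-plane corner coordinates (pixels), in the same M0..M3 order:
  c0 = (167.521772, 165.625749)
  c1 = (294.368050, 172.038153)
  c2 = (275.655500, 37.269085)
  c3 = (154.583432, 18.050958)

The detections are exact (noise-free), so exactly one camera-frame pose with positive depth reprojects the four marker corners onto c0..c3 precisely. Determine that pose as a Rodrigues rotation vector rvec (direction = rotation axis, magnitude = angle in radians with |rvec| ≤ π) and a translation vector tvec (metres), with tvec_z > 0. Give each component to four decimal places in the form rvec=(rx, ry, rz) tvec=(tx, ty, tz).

Intrinsics K: fx=660.1, fy=808.0, cx=331.9, cy=241.4
Marker side s = 0.155 m; corners in marker frame (Z=0):
  M0 = (-0.0775, +0.0775, 0)
  M1 = (+0.0775, +0.0775, 0)
  M2 = (+0.0775, -0.0775, 0)
  M3 = (-0.0775, -0.0775, 0)
Detected image corners:
  c0 = (167.521772, 165.625749) px
  c1 = (294.368050, 172.038153) px
  c2 = (275.655500, 37.269085) px
  c3 = (154.583432, 18.050958) px
Planar DLT: solve 8×8 A·h = b for H (H[2,2]=1):
  H  [+937.39926 +18.32232 +225.77601]
  H  [+144.77652 +871.50467 +96.47693]
  H  [+0.61969 -0.37964 +1.00000]
B = K⁻¹H; ‖b₁‖=1.269974, ‖b₂‖=1.269974; λ = 2/(‖b₁‖+‖b₂‖) = 0.787418, sign → tz>0 ⇒ λ=+0.787418
r₁ = λ·B[:,0] = (+0.87286,-0.00469,+0.48795); r₂ = λ·B[:,1] = (+0.17216,+0.93862,-0.29894)
r₃ = r₁×r₂ = (-0.45660,+0.34493,+0.82008); SVD([r₁ r₂ r₃]) → R = UVᵀ:
  R  [+0.87286 +0.17216 -0.45660]
  R  [-0.00469 +0.93862 +0.34493]
  R  [+0.48795 -0.29894 +0.82008]
t = (-0.12659, -0.14123, +0.78742) m
tr R = 2.631556; θ = arccos((tr R − 1)/2) = 0.616723 rad = 35.336°
axis k = ((R−Rᵀ)₃₂, (R−Rᵀ)₁₃, (R−Rᵀ)₂₁) / (2 sinθ) = (-0.556629, -0.816571, -0.152892)
rvec = θ·k = (-0.343286, -0.503598, -0.094292)

rvec=(-0.3433, -0.5036, -0.0943) tvec=(-0.1266, -0.1412, 0.7874)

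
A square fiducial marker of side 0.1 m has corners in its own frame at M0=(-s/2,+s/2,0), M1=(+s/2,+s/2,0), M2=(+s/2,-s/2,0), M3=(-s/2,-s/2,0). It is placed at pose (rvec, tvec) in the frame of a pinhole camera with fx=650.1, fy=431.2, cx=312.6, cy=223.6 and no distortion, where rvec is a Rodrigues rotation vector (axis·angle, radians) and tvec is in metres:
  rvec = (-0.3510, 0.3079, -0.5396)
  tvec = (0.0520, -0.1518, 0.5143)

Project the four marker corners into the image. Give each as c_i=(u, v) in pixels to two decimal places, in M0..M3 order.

c0=(355.71, 151.37) c1=(466.74, 99.87) c2=(400.05, 43.48) c3=(299.56, 93.17)

Intrinsics K: fx=650.1, fy=431.2, cx=312.6, cy=223.6
Marker side s = 0.1 m; corners in marker frame (Z=0):
  M0 = (-0.0500, +0.0500, 0)
  M1 = (+0.0500, +0.0500, 0)
  M2 = (+0.0500, -0.0500, 0)
  M3 = (-0.0500, -0.0500, 0)
rvec = (-0.3510, 0.3079, -0.5396), |rvec| = θ = 0.71356 rad = 40.884°
Rodrigues: sinθ=0.65453, 1−cosθ=0.24397; R = I + sinθ·[k]× + (1−cosθ)·[k]×²:
    [+0.81507 +0.44318 +0.37318]
    [-0.54674 +0.80146 +0.24236]
    [-0.19168 -0.40157 +0.89555]
t = (0.0520, -0.1518, 0.5143) m
M0: Pc = R·M0+t = (+0.03341, -0.08439, +0.50381); u = 650.1·(+0.03341)/0.50381 + 312.6 = 355.7059, v = 431.2·(-0.08439)/0.50381 + 223.6 = 151.3718
M1: Pc = R·M1+t = (+0.11491, -0.13906, +0.48464); u = 650.1·(+0.11491)/0.48464 + 312.6 = 466.7449, v = 431.2·(-0.13906)/0.48464 + 223.6 = 99.8694
M2: Pc = R·M2+t = (+0.07059, -0.21921, +0.52479); u = 650.1·(+0.07059)/0.52479 + 312.6 = 400.0502, v = 431.2·(-0.21921)/0.52479 + 223.6 = 43.4850
M3: Pc = R·M3+t = (-0.01091, -0.16454, +0.54396); u = 650.1·(-0.01091)/0.54396 + 312.6 = 299.5586, v = 431.2·(-0.16454)/0.54396 + 223.6 = 93.1722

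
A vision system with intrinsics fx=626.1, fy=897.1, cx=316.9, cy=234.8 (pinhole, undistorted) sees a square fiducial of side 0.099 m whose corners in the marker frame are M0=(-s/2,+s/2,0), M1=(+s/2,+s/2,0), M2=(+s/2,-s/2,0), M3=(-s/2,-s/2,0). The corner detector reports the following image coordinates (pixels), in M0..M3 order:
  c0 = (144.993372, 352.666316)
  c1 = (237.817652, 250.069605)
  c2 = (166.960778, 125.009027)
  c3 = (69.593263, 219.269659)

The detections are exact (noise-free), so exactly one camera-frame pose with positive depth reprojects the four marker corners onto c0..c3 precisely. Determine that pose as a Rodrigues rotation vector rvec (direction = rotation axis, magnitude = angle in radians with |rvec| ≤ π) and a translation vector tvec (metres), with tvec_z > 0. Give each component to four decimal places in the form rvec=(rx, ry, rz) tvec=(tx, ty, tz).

Intrinsics K: fx=626.1, fy=897.1, cx=316.9, cy=234.8
Marker side s = 0.099 m; corners in marker frame (Z=0):
  M0 = (-0.0495, +0.0495, 0)
  M1 = (+0.0495, +0.0495, 0)
  M2 = (+0.0495, -0.0495, 0)
  M3 = (-0.0495, -0.0495, 0)
Detected image corners:
  c0 = (144.993372, 352.666316) px
  c1 = (237.817652, 250.069605) px
  c2 = (166.960778, 125.009027) px
  c3 = (69.593263, 219.269659) px
Planar DLT: solve 8×8 A·h = b for H (H[2,2]=1):
  H  [+1060.09459 +736.13666 +156.33285]
  H  [-842.04277 +1301.24033 +235.15068]
  H  [+0.64270 -0.01166 +1.00000]
B = K⁻¹H; ‖b₁‖=1.873294, ‖b₂‖=1.873294; λ = 2/(‖b₁‖+‖b₂‖) = 0.533819, sign → tz>0 ⇒ λ=+0.533819
r₁ = λ·B[:,0] = (+0.73019,-0.59085,+0.34309); r₂ = λ·B[:,1] = (+0.63079,+0.77593,-0.00622)
r₃ = r₁×r₂ = (-0.26253,+0.22096,+0.93928); SVD([r₁ r₂ r₃]) → R = UVᵀ:
  R  [+0.73019 +0.63079 -0.26253]
  R  [-0.59085 +0.77593 +0.22096]
  R  [+0.34309 -0.00622 +0.93928]
t = (-0.13690, +0.00021, +0.53382) m
tr R = 2.445409; θ = arccos((tr R − 1)/2) = 0.763089 rad = 43.722°
axis k = ((R−Rᵀ)₃₂, (R−Rᵀ)₁₃, (R−Rᵀ)₂₁) / (2 sinθ) = (-0.164348, -0.438121, -0.883765)
rvec = θ·k = (-0.125412, -0.334325, -0.674391)

rvec=(-0.1254, -0.3343, -0.6744) tvec=(-0.1369, 0.0002, 0.5338)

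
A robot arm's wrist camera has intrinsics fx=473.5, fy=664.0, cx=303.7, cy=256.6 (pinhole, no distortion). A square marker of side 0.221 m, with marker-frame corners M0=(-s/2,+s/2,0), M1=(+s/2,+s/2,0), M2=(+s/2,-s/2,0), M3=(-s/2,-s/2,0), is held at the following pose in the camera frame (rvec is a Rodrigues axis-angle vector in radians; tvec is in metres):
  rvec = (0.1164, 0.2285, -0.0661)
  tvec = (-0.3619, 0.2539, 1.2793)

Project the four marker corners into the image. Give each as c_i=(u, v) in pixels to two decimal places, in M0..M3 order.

Intrinsics K: fx=473.5, fy=664.0, cx=303.7, cy=256.6
Marker side s = 0.221 m; corners in marker frame (Z=0):
  M0 = (-0.1105, +0.1105, 0)
  M1 = (+0.1105, +0.1105, 0)
  M2 = (+0.1105, -0.1105, 0)
  M3 = (-0.1105, -0.1105, 0)
rvec = (0.1164, 0.2285, -0.0661), |rvec| = θ = 0.26482 rad = 15.173°
Rodrigues: sinθ=0.26174, 1−cosθ=0.03486; R = I + sinθ·[k]× + (1−cosθ)·[k]×²:
    [+0.97187 +0.07855 +0.22201]
    [-0.05211 +0.99109 -0.12255]
    [-0.22966 +0.10754 +0.96731]
t = (-0.3619, 0.2539, 1.2793) m
M0: Pc = R·M0+t = (-0.46061, +0.36917, +1.31656); u = 473.5·(-0.46061)/1.31656 + 303.7 = 138.0412, v = 664.0·(+0.36917)/1.31656 + 256.6 = 442.7908
M1: Pc = R·M1+t = (-0.24583, +0.35766, +1.26580); u = 473.5·(-0.24583)/1.26580 + 303.7 = 211.7431, v = 664.0·(+0.35766)/1.26580 + 256.6 = 444.2156
M2: Pc = R·M2+t = (-0.26319, +0.13863, +1.24204); u = 473.5·(-0.26319)/1.24204 + 303.7 = 203.3655, v = 664.0·(+0.13863)/1.24204 + 256.6 = 330.7102
M3: Pc = R·M3+t = (-0.47797, +0.15014, +1.29280); u = 473.5·(-0.47797)/1.29280 + 303.7 = 128.6376, v = 664.0·(+0.15014)/1.29280 + 256.6 = 333.7154

c0=(138.04, 442.79) c1=(211.74, 444.22) c2=(203.37, 330.71) c3=(128.64, 333.72)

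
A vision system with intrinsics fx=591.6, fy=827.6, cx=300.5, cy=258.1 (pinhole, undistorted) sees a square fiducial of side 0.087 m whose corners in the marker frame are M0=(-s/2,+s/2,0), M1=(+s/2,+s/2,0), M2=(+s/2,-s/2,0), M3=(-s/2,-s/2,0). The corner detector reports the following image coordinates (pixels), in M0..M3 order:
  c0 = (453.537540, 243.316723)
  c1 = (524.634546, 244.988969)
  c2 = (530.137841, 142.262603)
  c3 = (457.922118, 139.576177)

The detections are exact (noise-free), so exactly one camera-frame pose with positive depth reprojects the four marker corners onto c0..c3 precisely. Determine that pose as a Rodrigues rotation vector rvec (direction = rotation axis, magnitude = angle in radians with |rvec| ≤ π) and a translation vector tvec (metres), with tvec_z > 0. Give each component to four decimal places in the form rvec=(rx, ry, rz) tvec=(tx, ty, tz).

rvec=(0.1319, -0.0751, 0.0201) tvec=(0.2258, -0.0550, 0.6985)

Intrinsics K: fx=591.6, fy=827.6, cx=300.5, cy=258.1
Marker side s = 0.087 m; corners in marker frame (Z=0):
  M0 = (-0.0435, +0.0435, 0)
  M1 = (+0.0435, +0.0435, 0)
  M2 = (+0.0435, -0.0435, 0)
  M3 = (-0.0435, -0.0435, 0)
Detected image corners:
  c0 = (453.537540, 243.316723) px
  c1 = (524.634546, 244.988969) px
  c2 = (530.137841, 142.262603) px
  c3 = (457.922118, 139.576177) px
Planar DLT: solve 8×8 A·h = b for H (H[2,2]=1):
  H  [+877.15117 +35.04918 +491.70775]
  H  [+45.98388 +1222.56226 +192.96109]
  H  [+0.10897 +0.18697 +1.00000]
B = K⁻¹H; ‖b₁‖=1.431640, ‖b₂‖=1.431640; λ = 2/(‖b₁‖+‖b₂‖) = 0.698500, sign → tz>0 ⇒ λ=+0.698500
r₁ = λ·B[:,0] = (+0.99698,+0.01507,+0.07612); r₂ = λ·B[:,1] = (-0.02495,+0.99112,+0.13060)
r₃ = r₁×r₂ = (-0.07347,-0.13210,+0.98851); SVD([r₁ r₂ r₃]) → R = UVᵀ:
  R  [+0.99698 -0.02495 -0.07347]
  R  [+0.01507 +0.99112 -0.13210]
  R  [+0.07612 +0.13060 +0.98851]
t = (+0.22576, -0.05498, +0.69850) m
tr R = 2.976615; θ = arccos((tr R − 1)/2) = 0.153070 rad = 8.770°
axis k = ((R−Rᵀ)₃₂, (R−Rᵀ)₁₃, (R−Rᵀ)₂₁) / (2 sinθ) = (+0.861470, -0.490553, +0.131257)
rvec = θ·k = (+0.131866, -0.075089, +0.020092)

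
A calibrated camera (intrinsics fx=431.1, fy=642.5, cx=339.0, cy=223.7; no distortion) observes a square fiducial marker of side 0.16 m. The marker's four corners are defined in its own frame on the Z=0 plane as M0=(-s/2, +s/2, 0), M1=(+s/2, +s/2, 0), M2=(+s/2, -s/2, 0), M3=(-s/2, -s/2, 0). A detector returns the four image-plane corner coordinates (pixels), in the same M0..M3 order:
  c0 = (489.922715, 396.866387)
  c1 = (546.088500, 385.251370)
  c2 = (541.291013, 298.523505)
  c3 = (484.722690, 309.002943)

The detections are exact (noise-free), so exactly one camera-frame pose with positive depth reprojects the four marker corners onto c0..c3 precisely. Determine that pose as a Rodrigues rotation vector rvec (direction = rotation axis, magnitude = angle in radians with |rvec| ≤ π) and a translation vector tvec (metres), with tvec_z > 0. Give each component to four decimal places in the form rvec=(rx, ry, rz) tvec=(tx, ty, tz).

Intrinsics K: fx=431.1, fy=642.5, cx=339.0, cy=223.7
Marker side s = 0.16 m; corners in marker frame (Z=0):
  M0 = (-0.0800, +0.0800, 0)
  M1 = (+0.0800, +0.0800, 0)
  M2 = (+0.0800, -0.0800, 0)
  M3 = (-0.0800, -0.0800, 0)
Detected image corners:
  c0 = (489.922715, 396.866387) px
  c1 = (546.088500, 385.251370) px
  c2 = (541.291013, 298.523505) px
  c3 = (484.722690, 309.002943) px
Planar DLT: solve 8×8 A·h = b for H (H[2,2]=1):
  H  [+396.61669 +50.31149 +515.70750]
  H  [-39.18318 +558.43046 +347.50228]
  H  [+0.08599 +0.03701 +1.00000]
B = K⁻¹H; ‖b₁‖=0.861532, ‖b₂‖=0.861532; λ = 2/(‖b₁‖+‖b₂‖) = 1.160723, sign → tz>0 ⇒ λ=+1.160723
r₁ = λ·B[:,0] = (+0.98939,-0.10554,+0.09981); r₂ = λ·B[:,1] = (+0.10168,+0.99389,+0.04296)
r₃ = r₁×r₂ = (-0.10373,-0.03235,+0.99408); SVD([r₁ r₂ r₃]) → R = UVᵀ:
  R  [+0.98939 +0.10168 -0.10373]
  R  [-0.10554 +0.99389 -0.03235]
  R  [+0.09981 +0.04296 +0.99408]
t = (+0.47578, +0.22366, +1.16072) m
tr R = 2.977362; θ = arccos((tr R − 1)/2) = 0.150600 rad = 8.629°
axis k = ((R−Rᵀ)₃₂, (R−Rᵀ)₁₃, (R−Rᵀ)₂₁) / (2 sinθ) = (+0.250974, -0.678308, -0.690587)
rvec = θ·k = (+0.037797, -0.102153, -0.104003)

rvec=(0.0378, -0.1022, -0.1040) tvec=(0.4758, 0.2237, 1.1607)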